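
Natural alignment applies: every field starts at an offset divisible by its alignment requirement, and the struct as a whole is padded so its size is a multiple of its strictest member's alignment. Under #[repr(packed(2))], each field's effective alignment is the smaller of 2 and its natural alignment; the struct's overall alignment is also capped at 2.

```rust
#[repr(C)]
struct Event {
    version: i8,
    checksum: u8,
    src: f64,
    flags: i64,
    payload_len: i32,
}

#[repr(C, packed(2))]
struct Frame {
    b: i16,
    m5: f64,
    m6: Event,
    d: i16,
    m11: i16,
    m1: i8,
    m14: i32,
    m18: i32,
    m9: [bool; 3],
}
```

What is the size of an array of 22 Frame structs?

Event: version at 0 (size 1, align 1) → ends 1; checksum at 1 (size 1, align 1) → ends 2; pad 6 to align 8 for src; src at 8 (size 8, align 8) → ends 16; flags at 16 (size 8, align 8) → ends 24; payload_len at 24 (size 4, align 4) → ends 28; tail pad 4 to reach multiple of 8; total 32 bytes, alignment 8
b at 0 (size 2, align 2) → ends 2
m5 at 2 (size 8, align 2) → ends 10
m6 at 10 (size 32, align 2) → ends 42
d at 42 (size 2, align 2) → ends 44
m11 at 44 (size 2, align 2) → ends 46
m1 at 46 (size 1, align 1) → ends 47
pad 1 to align 2 for m14
m14 at 48 (size 4, align 2) → ends 52
m18 at 52 (size 4, align 2) → ends 56
m9 at 56 (size 3, align 1) → ends 59
tail pad 1 to reach multiple of 2
total 60 bytes, alignment 2
array of 22: 22 × 60 = 1320

1320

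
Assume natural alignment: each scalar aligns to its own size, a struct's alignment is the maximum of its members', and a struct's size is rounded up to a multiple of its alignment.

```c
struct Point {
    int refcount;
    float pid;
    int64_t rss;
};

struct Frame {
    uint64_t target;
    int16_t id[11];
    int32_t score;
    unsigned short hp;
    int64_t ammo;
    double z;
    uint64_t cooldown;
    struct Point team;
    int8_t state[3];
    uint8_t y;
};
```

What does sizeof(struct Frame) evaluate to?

88

Point: @0: refcount [4B, align 4] → 4; @4: pid [4B, align 4] → 8; @8: rss [8B, align 8] → 16; size 16, align 8
@0: target [8B, align 8] → 8
@8: id [22B, align 2] → 30
+2 pad (align 4)
@32: score [4B, align 4] → 36
@36: hp [2B, align 2] → 38
+2 pad (align 8)
@40: ammo [8B, align 8] → 48
@48: z [8B, align 8] → 56
@56: cooldown [8B, align 8] → 64
@64: team [16B, align 8] → 80
@80: state [3B, align 1] → 83
@83: y [1B, align 1] → 84
+4 tail pad (align 8)
size 88, align 8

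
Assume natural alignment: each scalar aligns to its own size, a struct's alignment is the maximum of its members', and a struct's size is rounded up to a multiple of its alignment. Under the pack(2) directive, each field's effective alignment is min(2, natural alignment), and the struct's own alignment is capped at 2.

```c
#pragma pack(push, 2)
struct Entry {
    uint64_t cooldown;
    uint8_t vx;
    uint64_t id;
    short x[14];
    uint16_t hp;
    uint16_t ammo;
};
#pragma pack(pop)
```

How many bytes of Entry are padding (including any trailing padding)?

1

@0: cooldown [8B, align 2] → 8
@8: vx [1B, align 1] → 9
+1 pad (align 2)
@10: id [8B, align 2] → 18
@18: x [28B, align 2] → 46
@46: hp [2B, align 2] → 48
@48: ammo [2B, align 2] → 50
size 50, align 2
data bytes 49, size 50 → padding 1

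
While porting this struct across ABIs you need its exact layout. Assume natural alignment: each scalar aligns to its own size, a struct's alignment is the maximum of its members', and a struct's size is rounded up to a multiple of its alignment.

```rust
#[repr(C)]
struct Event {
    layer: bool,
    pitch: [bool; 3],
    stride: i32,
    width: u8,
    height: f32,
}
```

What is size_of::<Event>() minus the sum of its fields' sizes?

3

@0: layer [1B, align 1] → 1
@1: pitch [3B, align 1] → 4
@4: stride [4B, align 4] → 8
@8: width [1B, align 1] → 9
+3 pad (align 4)
@12: height [4B, align 4] → 16
size 16, align 4
data bytes 13, size 16 → padding 3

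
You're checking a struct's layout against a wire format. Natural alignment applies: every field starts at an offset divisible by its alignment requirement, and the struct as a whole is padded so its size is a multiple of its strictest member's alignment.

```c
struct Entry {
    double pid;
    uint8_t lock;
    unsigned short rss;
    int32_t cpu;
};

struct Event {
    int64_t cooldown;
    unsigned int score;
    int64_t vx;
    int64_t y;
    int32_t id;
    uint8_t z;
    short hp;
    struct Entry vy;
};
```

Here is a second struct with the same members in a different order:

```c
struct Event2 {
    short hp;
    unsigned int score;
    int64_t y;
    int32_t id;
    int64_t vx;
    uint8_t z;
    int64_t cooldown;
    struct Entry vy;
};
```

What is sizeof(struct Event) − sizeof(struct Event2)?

-8

Entry: pid at 0 (size 8, align 8) → ends 8; lock at 8 (size 1, align 1) → ends 9; pad 1 to align 2 for rss; rss at 10 (size 2, align 2) → ends 12; cpu at 12 (size 4, align 4) → ends 16; total 16 bytes, alignment 8
cooldown at 0 (size 8, align 8) → ends 8
score at 8 (size 4, align 4) → ends 12
pad 4 to align 8 for vx
vx at 16 (size 8, align 8) → ends 24
y at 24 (size 8, align 8) → ends 32
id at 32 (size 4, align 4) → ends 36
z at 36 (size 1, align 1) → ends 37
pad 1 to align 2 for hp
hp at 38 (size 2, align 2) → ends 40
vy at 40 (size 16, align 8) → ends 56
total 56 bytes, alignment 8
— Event2 —
hp at 0 (size 2, align 2) → ends 2
pad 2 to align 4 for score
score at 4 (size 4, align 4) → ends 8
y at 8 (size 8, align 8) → ends 16
id at 16 (size 4, align 4) → ends 20
pad 4 to align 8 for vx
vx at 24 (size 8, align 8) → ends 32
z at 32 (size 1, align 1) → ends 33
pad 7 to align 8 for cooldown
cooldown at 40 (size 8, align 8) → ends 48
vy at 48 (size 16, align 8) → ends 64
total 64 bytes, alignment 8
56 − 64 = -8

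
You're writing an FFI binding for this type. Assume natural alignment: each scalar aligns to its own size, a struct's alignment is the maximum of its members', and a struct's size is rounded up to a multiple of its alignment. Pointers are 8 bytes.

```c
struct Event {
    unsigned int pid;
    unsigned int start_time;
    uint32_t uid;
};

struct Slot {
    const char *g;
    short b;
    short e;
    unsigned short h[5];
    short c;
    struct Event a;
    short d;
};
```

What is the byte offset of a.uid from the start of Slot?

Event: @0: pid [4B, align 4] → 4; @4: start_time [4B, align 4] → 8; @8: uid [4B, align 4] → 12; size 12, align 4
@0: g [8B, align 8] → 8
@8: b [2B, align 2] → 10
@10: e [2B, align 2] → 12
@12: h [10B, align 2] → 22
@22: c [2B, align 2] → 24
@24: a [12B, align 4] → 36
within Event: uid at 8
24 + 8 = 32

32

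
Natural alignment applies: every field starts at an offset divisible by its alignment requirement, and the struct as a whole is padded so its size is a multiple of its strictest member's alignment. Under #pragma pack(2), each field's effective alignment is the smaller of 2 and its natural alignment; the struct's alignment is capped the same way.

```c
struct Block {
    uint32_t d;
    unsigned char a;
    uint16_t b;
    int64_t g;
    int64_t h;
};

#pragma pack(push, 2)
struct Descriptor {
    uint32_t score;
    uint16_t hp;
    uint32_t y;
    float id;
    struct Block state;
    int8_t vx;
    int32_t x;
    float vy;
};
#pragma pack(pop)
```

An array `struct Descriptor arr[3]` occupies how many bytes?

Block: d at 0 (size 4, align 4) → ends 4; a at 4 (size 1, align 1) → ends 5; pad 1 to align 2 for b; b at 6 (size 2, align 2) → ends 8; g at 8 (size 8, align 8) → ends 16; h at 16 (size 8, align 8) → ends 24; total 24 bytes, alignment 8
score at 0 (size 4, align 2) → ends 4
hp at 4 (size 2, align 2) → ends 6
y at 6 (size 4, align 2) → ends 10
id at 10 (size 4, align 2) → ends 14
state at 14 (size 24, align 2) → ends 38
vx at 38 (size 1, align 1) → ends 39
pad 1 to align 2 for x
x at 40 (size 4, align 2) → ends 44
vy at 44 (size 4, align 2) → ends 48
total 48 bytes, alignment 2
array of 3: 3 × 48 = 144

144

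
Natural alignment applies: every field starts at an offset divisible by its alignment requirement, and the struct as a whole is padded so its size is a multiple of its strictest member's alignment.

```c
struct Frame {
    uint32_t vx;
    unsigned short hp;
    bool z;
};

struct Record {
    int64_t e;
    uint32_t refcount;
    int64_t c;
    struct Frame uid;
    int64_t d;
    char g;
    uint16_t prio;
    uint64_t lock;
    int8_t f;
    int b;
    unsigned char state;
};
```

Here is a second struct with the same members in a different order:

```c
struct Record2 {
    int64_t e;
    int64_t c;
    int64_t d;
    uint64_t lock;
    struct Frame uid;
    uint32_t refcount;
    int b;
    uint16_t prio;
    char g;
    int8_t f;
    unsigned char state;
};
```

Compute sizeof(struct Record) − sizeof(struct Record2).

16

Frame: @0: vx [4B, align 4] → 4; @4: hp [2B, align 2] → 6; @6: z [1B, align 1] → 7; +1 tail pad (align 4); size 8, align 4
@0: e [8B, align 8] → 8
@8: refcount [4B, align 4] → 12
+4 pad (align 8)
@16: c [8B, align 8] → 24
@24: uid [8B, align 4] → 32
@32: d [8B, align 8] → 40
@40: g [1B, align 1] → 41
+1 pad (align 2)
@42: prio [2B, align 2] → 44
+4 pad (align 8)
@48: lock [8B, align 8] → 56
@56: f [1B, align 1] → 57
+3 pad (align 4)
@60: b [4B, align 4] → 64
@64: state [1B, align 1] → 65
+7 tail pad (align 8)
size 72, align 8
— Record2 —
@0: e [8B, align 8] → 8
@8: c [8B, align 8] → 16
@16: d [8B, align 8] → 24
@24: lock [8B, align 8] → 32
@32: uid [8B, align 4] → 40
@40: refcount [4B, align 4] → 44
@44: b [4B, align 4] → 48
@48: prio [2B, align 2] → 50
@50: g [1B, align 1] → 51
@51: f [1B, align 1] → 52
@52: state [1B, align 1] → 53
+3 tail pad (align 8)
size 56, align 8
72 − 56 = 16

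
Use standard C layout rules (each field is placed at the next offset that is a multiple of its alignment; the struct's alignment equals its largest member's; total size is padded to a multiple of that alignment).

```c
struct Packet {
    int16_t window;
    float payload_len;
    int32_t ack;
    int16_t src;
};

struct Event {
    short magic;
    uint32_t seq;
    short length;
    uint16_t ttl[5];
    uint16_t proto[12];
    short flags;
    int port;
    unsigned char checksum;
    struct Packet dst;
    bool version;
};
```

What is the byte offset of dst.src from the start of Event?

Packet: window at 0 (size 2, align 2) → ends 2; pad 2 to align 4 for payload_len; payload_len at 4 (size 4, align 4) → ends 8; ack at 8 (size 4, align 4) → ends 12; src at 12 (size 2, align 2) → ends 14; tail pad 2 to reach multiple of 4; total 16 bytes, alignment 4
magic at 0 (size 2, align 2) → ends 2
pad 2 to align 4 for seq
seq at 4 (size 4, align 4) → ends 8
length at 8 (size 2, align 2) → ends 10
ttl at 10 (size 10, align 2) → ends 20
proto at 20 (size 24, align 2) → ends 44
flags at 44 (size 2, align 2) → ends 46
pad 2 to align 4 for port
port at 48 (size 4, align 4) → ends 52
checksum at 52 (size 1, align 1) → ends 53
pad 3 to align 4 for dst
dst at 56 (size 16, align 4) → ends 72
within Packet: src at 12
56 + 12 = 68

68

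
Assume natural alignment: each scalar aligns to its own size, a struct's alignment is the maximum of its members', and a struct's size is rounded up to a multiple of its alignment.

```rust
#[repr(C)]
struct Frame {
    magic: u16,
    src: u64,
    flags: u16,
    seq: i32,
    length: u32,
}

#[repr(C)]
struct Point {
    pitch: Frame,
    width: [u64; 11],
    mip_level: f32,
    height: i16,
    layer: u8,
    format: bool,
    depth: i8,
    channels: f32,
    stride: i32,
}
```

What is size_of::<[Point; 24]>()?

Frame: 0..2  magic  (2B, 2-aligned); 2..8  -- padding (6B); 8..16  src  (8B, 8-aligned); 16..18  flags  (2B, 2-aligned); 18..20  -- padding (2B); 20..24  seq  (4B, 4-aligned); 24..28  length  (4B, 4-aligned); 28..32  -- tail padding (4B); sizeof = 32, alignof = 8
0..32  pitch  (32B, 8-aligned)
32..120  width  (88B, 8-aligned)
120..124  mip_level  (4B, 4-aligned)
124..126  height  (2B, 2-aligned)
126..127  layer  (1B, 1-aligned)
127..128  format  (1B, 1-aligned)
128..129  depth  (1B, 1-aligned)
129..132  -- padding (3B)
132..136  channels  (4B, 4-aligned)
136..140  stride  (4B, 4-aligned)
140..144  -- tail padding (4B)
sizeof = 144, alignof = 8
array of 24: 24 × 144 = 3456

3456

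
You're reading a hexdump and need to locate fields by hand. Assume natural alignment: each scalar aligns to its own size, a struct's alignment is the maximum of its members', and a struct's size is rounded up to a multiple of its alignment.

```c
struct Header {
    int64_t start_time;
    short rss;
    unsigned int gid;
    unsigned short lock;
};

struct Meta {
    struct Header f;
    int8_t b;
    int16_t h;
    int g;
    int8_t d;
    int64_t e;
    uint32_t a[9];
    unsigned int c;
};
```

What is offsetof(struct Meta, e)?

Header: start_time at 0 (size 8, align 8) → ends 8; rss at 8 (size 2, align 2) → ends 10; pad 2 to align 4 for gid; gid at 12 (size 4, align 4) → ends 16; lock at 16 (size 2, align 2) → ends 18; tail pad 6 to reach multiple of 8; total 24 bytes, alignment 8
f at 0 (size 24, align 8) → ends 24
b at 24 (size 1, align 1) → ends 25
pad 1 to align 2 for h
h at 26 (size 2, align 2) → ends 28
g at 28 (size 4, align 4) → ends 32
d at 32 (size 1, align 1) → ends 33
pad 7 to align 8 for e
e at 40 (size 8, align 8) → ends 48

40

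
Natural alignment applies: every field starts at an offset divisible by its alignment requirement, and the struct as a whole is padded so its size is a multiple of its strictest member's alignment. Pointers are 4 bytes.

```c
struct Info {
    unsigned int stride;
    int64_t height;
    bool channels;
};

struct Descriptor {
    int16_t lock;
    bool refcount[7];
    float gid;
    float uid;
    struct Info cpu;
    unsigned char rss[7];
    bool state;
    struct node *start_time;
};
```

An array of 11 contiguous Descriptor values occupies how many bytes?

Info: 0..4  stride  (4B, 4-aligned); 4..8  -- padding (4B); 8..16  height  (8B, 8-aligned); 16..17  channels  (1B, 1-aligned); 17..24  -- tail padding (7B); sizeof = 24, alignof = 8
0..2  lock  (2B, 2-aligned)
2..9  refcount  (7B, 1-aligned)
9..12  -- padding (3B)
12..16  gid  (4B, 4-aligned)
16..20  uid  (4B, 4-aligned)
20..24  -- padding (4B)
24..48  cpu  (24B, 8-aligned)
48..55  rss  (7B, 1-aligned)
55..56  state  (1B, 1-aligned)
56..60  start_time  (4B, 4-aligned)
60..64  -- tail padding (4B)
sizeof = 64, alignof = 8
array of 11: 11 × 64 = 704

704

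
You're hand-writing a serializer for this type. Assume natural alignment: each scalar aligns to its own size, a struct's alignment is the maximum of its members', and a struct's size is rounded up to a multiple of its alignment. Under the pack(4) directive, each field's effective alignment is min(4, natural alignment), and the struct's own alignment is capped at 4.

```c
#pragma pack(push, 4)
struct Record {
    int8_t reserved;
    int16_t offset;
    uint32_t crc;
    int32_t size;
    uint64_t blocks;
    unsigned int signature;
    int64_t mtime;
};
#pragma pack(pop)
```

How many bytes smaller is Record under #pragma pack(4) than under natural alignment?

8

natural layout:
  0..1  reserved  (1B, 1-aligned)
  1..2  -- padding (1B)
  2..4  offset  (2B, 2-aligned)
  4..8  crc  (4B, 4-aligned)
  8..12  size  (4B, 4-aligned)
  12..16  -- padding (4B)
  16..24  blocks  (8B, 8-aligned)
  24..28  signature  (4B, 4-aligned)
  28..32  -- padding (4B)
  32..40  mtime  (8B, 8-aligned)
  sizeof = 40, alignof = 8
packed(4) layout:
  0..1  reserved  (1B, 1-aligned)
  1..2  -- padding (1B)
  2..4  offset  (2B, 2-aligned)
  4..8  crc  (4B, 4-aligned)
  8..12  size  (4B, 4-aligned)
  12..20  blocks  (8B, 4-aligned)
  20..24  signature  (4B, 4-aligned)
  24..32  mtime  (8B, 4-aligned)
  sizeof = 32, alignof = 4
40 − 32 = 8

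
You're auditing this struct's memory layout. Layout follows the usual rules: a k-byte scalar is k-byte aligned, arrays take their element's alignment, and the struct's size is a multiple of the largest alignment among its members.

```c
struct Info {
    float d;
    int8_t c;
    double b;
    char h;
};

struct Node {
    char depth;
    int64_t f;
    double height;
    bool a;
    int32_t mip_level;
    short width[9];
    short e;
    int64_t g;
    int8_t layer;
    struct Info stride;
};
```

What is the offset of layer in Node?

Info: @0: d [4B, align 4] → 4; @4: c [1B, align 1] → 5; +3 pad (align 8); @8: b [8B, align 8] → 16; @16: h [1B, align 1] → 17; +7 tail pad (align 8); size 24, align 8
@0: depth [1B, align 1] → 1
+7 pad (align 8)
@8: f [8B, align 8] → 16
@16: height [8B, align 8] → 24
@24: a [1B, align 1] → 25
+3 pad (align 4)
@28: mip_level [4B, align 4] → 32
@32: width [18B, align 2] → 50
@50: e [2B, align 2] → 52
+4 pad (align 8)
@56: g [8B, align 8] → 64
@64: layer [1B, align 1] → 65

64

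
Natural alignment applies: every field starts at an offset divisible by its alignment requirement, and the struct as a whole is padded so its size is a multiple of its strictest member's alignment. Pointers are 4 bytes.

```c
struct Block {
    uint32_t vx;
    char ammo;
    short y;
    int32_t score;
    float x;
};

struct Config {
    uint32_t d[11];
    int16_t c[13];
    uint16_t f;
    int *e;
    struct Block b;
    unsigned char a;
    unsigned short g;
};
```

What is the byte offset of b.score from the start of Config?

Block: vx at 0 (size 4, align 4) → ends 4; ammo at 4 (size 1, align 1) → ends 5; pad 1 to align 2 for y; y at 6 (size 2, align 2) → ends 8; score at 8 (size 4, align 4) → ends 12; x at 12 (size 4, align 4) → ends 16; total 16 bytes, alignment 4
d at 0 (size 44, align 4) → ends 44
c at 44 (size 26, align 2) → ends 70
f at 70 (size 2, align 2) → ends 72
e at 72 (size 4, align 4) → ends 76
b at 76 (size 16, align 4) → ends 92
within Block: score at 8
76 + 8 = 84

84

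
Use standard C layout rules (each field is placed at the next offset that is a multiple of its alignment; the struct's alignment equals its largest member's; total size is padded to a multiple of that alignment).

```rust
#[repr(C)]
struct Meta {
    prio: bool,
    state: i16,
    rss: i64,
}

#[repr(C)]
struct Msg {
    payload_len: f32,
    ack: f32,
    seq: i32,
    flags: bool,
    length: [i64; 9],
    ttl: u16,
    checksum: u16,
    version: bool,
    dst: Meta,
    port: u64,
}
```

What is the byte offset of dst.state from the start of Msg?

Meta: 0..1  prio  (1B, 1-aligned); 1..2  -- padding (1B); 2..4  state  (2B, 2-aligned); 4..8  -- padding (4B); 8..16  rss  (8B, 8-aligned); sizeof = 16, alignof = 8
0..4  payload_len  (4B, 4-aligned)
4..8  ack  (4B, 4-aligned)
8..12  seq  (4B, 4-aligned)
12..13  flags  (1B, 1-aligned)
13..16  -- padding (3B)
16..88  length  (72B, 8-aligned)
88..90  ttl  (2B, 2-aligned)
90..92  checksum  (2B, 2-aligned)
92..93  version  (1B, 1-aligned)
93..96  -- padding (3B)
96..112  dst  (16B, 8-aligned)
within Meta: state at 2
96 + 2 = 98

98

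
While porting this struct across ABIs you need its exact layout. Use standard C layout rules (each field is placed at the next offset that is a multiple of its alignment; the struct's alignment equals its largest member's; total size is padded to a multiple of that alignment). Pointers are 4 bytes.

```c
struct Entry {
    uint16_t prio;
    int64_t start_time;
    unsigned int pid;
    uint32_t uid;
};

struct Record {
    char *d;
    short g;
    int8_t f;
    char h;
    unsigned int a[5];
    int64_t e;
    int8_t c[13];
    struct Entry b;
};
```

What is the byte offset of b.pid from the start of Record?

Entry: @0: prio [2B, align 2] → 2; +6 pad (align 8); @8: start_time [8B, align 8] → 16; @16: pid [4B, align 4] → 20; @20: uid [4B, align 4] → 24; size 24, align 8
@0: d [4B, align 4] → 4
@4: g [2B, align 2] → 6
@6: f [1B, align 1] → 7
@7: h [1B, align 1] → 8
@8: a [20B, align 4] → 28
+4 pad (align 8)
@32: e [8B, align 8] → 40
@40: c [13B, align 1] → 53
+3 pad (align 8)
@56: b [24B, align 8] → 80
within Entry: pid at 16
56 + 16 = 72

72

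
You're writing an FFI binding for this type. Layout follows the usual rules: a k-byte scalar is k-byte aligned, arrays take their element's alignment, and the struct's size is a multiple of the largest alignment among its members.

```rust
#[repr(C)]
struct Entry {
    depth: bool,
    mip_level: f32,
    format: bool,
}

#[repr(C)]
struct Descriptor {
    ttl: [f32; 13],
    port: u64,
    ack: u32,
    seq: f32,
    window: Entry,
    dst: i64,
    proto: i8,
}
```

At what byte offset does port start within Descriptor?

56

Entry: 0..1  depth  (1B, 1-aligned); 1..4  -- padding (3B); 4..8  mip_level  (4B, 4-aligned); 8..9  format  (1B, 1-aligned); 9..12  -- tail padding (3B); sizeof = 12, alignof = 4
0..52  ttl  (52B, 4-aligned)
52..56  -- padding (4B)
56..64  port  (8B, 8-aligned)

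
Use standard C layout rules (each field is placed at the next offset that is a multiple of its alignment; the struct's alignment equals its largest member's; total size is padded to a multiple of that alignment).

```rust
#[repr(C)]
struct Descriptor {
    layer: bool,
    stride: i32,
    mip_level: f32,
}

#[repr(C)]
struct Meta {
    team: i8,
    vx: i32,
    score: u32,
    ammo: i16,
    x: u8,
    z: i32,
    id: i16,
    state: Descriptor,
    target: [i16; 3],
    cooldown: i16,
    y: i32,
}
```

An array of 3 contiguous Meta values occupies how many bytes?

144

Descriptor: @0: layer [1B, align 1] → 1; +3 pad (align 4); @4: stride [4B, align 4] → 8; @8: mip_level [4B, align 4] → 12; size 12, align 4
@0: team [1B, align 1] → 1
+3 pad (align 4)
@4: vx [4B, align 4] → 8
@8: score [4B, align 4] → 12
@12: ammo [2B, align 2] → 14
@14: x [1B, align 1] → 15
+1 pad (align 4)
@16: z [4B, align 4] → 20
@20: id [2B, align 2] → 22
+2 pad (align 4)
@24: state [12B, align 4] → 36
@36: target [6B, align 2] → 42
@42: cooldown [2B, align 2] → 44
@44: y [4B, align 4] → 48
size 48, align 4
array of 3: 3 × 48 = 144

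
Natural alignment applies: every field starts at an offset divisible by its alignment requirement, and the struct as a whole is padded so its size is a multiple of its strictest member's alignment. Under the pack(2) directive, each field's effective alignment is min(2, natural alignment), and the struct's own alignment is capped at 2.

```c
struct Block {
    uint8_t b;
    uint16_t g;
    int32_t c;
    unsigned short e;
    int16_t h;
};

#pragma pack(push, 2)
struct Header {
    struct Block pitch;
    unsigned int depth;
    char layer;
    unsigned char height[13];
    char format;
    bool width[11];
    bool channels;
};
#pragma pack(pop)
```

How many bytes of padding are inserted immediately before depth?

0

Block: b at 0 (size 1, align 1) → ends 1; pad 1 to align 2 for g; g at 2 (size 2, align 2) → ends 4; c at 4 (size 4, align 4) → ends 8; e at 8 (size 2, align 2) → ends 10; h at 10 (size 2, align 2) → ends 12; total 12 bytes, alignment 4
pitch at 0 (size 12, align 2) → ends 12
depth at 12 (size 4, align 2) → ends 16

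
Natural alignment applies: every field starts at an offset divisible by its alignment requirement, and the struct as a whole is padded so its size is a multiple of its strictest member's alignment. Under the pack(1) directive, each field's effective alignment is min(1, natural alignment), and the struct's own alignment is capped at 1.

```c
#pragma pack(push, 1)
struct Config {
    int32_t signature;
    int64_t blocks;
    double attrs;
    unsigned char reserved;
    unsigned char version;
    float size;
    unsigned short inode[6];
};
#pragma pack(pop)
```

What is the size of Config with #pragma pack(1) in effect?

0..4  signature  (4B, 1-aligned)
4..12  blocks  (8B, 1-aligned)
12..20  attrs  (8B, 1-aligned)
20..21  reserved  (1B, 1-aligned)
21..22  version  (1B, 1-aligned)
22..26  size  (4B, 1-aligned)
26..38  inode  (12B, 1-aligned)
sizeof = 38, alignof = 1

38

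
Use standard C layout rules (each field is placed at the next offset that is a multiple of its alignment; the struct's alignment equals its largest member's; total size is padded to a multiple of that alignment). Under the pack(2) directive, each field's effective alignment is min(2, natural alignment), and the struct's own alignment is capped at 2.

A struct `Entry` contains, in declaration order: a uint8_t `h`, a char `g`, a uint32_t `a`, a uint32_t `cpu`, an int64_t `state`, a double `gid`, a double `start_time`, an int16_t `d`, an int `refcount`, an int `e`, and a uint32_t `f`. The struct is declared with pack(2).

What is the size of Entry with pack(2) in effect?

0..1  h  (1B, 1-aligned)
1..2  g  (1B, 1-aligned)
2..6  a  (4B, 2-aligned)
6..10  cpu  (4B, 2-aligned)
10..18  state  (8B, 2-aligned)
18..26  gid  (8B, 2-aligned)
26..34  start_time  (8B, 2-aligned)
34..36  d  (2B, 2-aligned)
36..40  refcount  (4B, 2-aligned)
40..44  e  (4B, 2-aligned)
44..48  f  (4B, 2-aligned)
sizeof = 48, alignof = 2

48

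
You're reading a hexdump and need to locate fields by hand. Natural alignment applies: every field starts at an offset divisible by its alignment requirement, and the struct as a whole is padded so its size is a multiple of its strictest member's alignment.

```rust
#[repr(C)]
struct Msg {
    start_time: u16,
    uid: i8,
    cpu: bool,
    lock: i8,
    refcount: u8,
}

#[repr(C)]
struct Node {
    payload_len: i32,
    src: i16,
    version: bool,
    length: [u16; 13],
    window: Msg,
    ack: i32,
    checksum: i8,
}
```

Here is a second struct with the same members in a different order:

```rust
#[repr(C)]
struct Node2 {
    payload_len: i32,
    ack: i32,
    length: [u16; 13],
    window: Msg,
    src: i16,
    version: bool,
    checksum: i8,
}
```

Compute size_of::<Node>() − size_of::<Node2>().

4

Msg: start_time at 0 (size 2, align 2) → ends 2; uid at 2 (size 1, align 1) → ends 3; cpu at 3 (size 1, align 1) → ends 4; lock at 4 (size 1, align 1) → ends 5; refcount at 5 (size 1, align 1) → ends 6; total 6 bytes, alignment 2
payload_len at 0 (size 4, align 4) → ends 4
src at 4 (size 2, align 2) → ends 6
version at 6 (size 1, align 1) → ends 7
pad 1 to align 2 for length
length at 8 (size 26, align 2) → ends 34
window at 34 (size 6, align 2) → ends 40
ack at 40 (size 4, align 4) → ends 44
checksum at 44 (size 1, align 1) → ends 45
tail pad 3 to reach multiple of 4
total 48 bytes, alignment 4
— Node2 —
payload_len at 0 (size 4, align 4) → ends 4
ack at 4 (size 4, align 4) → ends 8
length at 8 (size 26, align 2) → ends 34
window at 34 (size 6, align 2) → ends 40
src at 40 (size 2, align 2) → ends 42
version at 42 (size 1, align 1) → ends 43
checksum at 43 (size 1, align 1) → ends 44
total 44 bytes, alignment 4
48 − 44 = 4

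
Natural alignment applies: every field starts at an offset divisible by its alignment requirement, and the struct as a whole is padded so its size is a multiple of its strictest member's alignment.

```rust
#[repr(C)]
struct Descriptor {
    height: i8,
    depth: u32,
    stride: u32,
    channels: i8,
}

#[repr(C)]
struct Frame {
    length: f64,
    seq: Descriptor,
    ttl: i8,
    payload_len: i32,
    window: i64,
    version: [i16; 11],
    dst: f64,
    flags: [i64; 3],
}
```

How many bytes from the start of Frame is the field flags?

Descriptor: @0: height [1B, align 1] → 1; +3 pad (align 4); @4: depth [4B, align 4] → 8; @8: stride [4B, align 4] → 12; @12: channels [1B, align 1] → 13; +3 tail pad (align 4); size 16, align 4
@0: length [8B, align 8] → 8
@8: seq [16B, align 4] → 24
@24: ttl [1B, align 1] → 25
+3 pad (align 4)
@28: payload_len [4B, align 4] → 32
@32: window [8B, align 8] → 40
@40: version [22B, align 2] → 62
+2 pad (align 8)
@64: dst [8B, align 8] → 72
@72: flags [24B, align 8] → 96

72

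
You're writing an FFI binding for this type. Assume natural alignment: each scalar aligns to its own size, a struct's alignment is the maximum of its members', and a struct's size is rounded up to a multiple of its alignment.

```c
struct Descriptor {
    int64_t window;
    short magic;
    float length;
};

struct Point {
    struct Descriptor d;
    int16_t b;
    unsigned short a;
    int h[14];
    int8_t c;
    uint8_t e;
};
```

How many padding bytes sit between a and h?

0

Descriptor: window at 0 (size 8, align 8) → ends 8; magic at 8 (size 2, align 2) → ends 10; pad 2 to align 4 for length; length at 12 (size 4, align 4) → ends 16; total 16 bytes, alignment 8
d at 0 (size 16, align 8) → ends 16
b at 16 (size 2, align 2) → ends 18
a at 18 (size 2, align 2) → ends 20
h at 20 (size 56, align 4) → ends 76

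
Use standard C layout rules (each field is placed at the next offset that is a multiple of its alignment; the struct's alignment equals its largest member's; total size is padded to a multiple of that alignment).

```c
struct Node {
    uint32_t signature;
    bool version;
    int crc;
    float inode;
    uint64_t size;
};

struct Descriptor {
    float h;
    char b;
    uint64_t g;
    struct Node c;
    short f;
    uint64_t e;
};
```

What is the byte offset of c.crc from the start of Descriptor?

Node: @0: signature [4B, align 4] → 4; @4: version [1B, align 1] → 5; +3 pad (align 4); @8: crc [4B, align 4] → 12; @12: inode [4B, align 4] → 16; @16: size [8B, align 8] → 24; size 24, align 8
@0: h [4B, align 4] → 4
@4: b [1B, align 1] → 5
+3 pad (align 8)
@8: g [8B, align 8] → 16
@16: c [24B, align 8] → 40
within Node: crc at 8
16 + 8 = 24

24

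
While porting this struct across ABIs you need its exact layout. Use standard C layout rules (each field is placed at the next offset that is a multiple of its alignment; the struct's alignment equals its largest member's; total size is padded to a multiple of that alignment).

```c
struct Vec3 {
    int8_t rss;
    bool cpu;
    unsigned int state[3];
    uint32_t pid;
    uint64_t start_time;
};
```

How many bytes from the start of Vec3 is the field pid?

rss at 0 (size 1, align 1) → ends 1
cpu at 1 (size 1, align 1) → ends 2
pad 2 to align 4 for state
state at 4 (size 12, align 4) → ends 16
pid at 16 (size 4, align 4) → ends 20

16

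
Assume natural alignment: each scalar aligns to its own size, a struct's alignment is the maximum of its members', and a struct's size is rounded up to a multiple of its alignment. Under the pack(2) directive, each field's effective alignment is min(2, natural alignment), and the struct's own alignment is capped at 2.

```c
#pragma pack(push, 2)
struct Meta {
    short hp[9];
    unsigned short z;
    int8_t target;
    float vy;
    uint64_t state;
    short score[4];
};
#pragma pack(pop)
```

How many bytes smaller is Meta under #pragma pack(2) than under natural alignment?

natural layout:
  0..18  hp  (18B, 2-aligned)
  18..20  z  (2B, 2-aligned)
  20..21  target  (1B, 1-aligned)
  21..24  -- padding (3B)
  24..28  vy  (4B, 4-aligned)
  28..32  -- padding (4B)
  32..40  state  (8B, 8-aligned)
  40..48  score  (8B, 2-aligned)
  sizeof = 48, alignof = 8
packed(2) layout:
  0..18  hp  (18B, 2-aligned)
  18..20  z  (2B, 2-aligned)
  20..21  target  (1B, 1-aligned)
  21..22  -- padding (1B)
  22..26  vy  (4B, 2-aligned)
  26..34  state  (8B, 2-aligned)
  34..42  score  (8B, 2-aligned)
  sizeof = 42, alignof = 2
48 − 42 = 6

6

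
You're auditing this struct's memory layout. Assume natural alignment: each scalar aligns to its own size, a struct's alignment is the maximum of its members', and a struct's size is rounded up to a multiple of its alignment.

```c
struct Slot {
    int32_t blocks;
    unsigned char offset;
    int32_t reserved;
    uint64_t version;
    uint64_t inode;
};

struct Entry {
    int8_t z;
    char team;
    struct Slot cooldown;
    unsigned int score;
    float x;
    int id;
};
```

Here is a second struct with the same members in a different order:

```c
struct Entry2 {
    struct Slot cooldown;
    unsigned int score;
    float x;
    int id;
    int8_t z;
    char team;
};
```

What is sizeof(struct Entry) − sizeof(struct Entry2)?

8

Slot: @0: blocks [4B, align 4] → 4; @4: offset [1B, align 1] → 5; +3 pad (align 4); @8: reserved [4B, align 4] → 12; +4 pad (align 8); @16: version [8B, align 8] → 24; @24: inode [8B, align 8] → 32; size 32, align 8
@0: z [1B, align 1] → 1
@1: team [1B, align 1] → 2
+6 pad (align 8)
@8: cooldown [32B, align 8] → 40
@40: score [4B, align 4] → 44
@44: x [4B, align 4] → 48
@48: id [4B, align 4] → 52
+4 tail pad (align 8)
size 56, align 8
— Entry2 —
@0: cooldown [32B, align 8] → 32
@32: score [4B, align 4] → 36
@36: x [4B, align 4] → 40
@40: id [4B, align 4] → 44
@44: z [1B, align 1] → 45
@45: team [1B, align 1] → 46
+2 tail pad (align 8)
size 48, align 8
56 − 48 = 8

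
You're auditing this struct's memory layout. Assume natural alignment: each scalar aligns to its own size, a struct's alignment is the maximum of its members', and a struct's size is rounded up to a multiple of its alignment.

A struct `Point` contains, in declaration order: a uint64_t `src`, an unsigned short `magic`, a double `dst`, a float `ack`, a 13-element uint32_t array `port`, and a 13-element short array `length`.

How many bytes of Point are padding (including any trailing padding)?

0..8  src  (8B, 8-aligned)
8..10  magic  (2B, 2-aligned)
10..16  -- padding (6B)
16..24  dst  (8B, 8-aligned)
24..28  ack  (4B, 4-aligned)
28..80  port  (52B, 4-aligned)
80..106  length  (26B, 2-aligned)
106..112  -- tail padding (6B)
sizeof = 112, alignof = 8
data bytes 100, size 112 → padding 12

12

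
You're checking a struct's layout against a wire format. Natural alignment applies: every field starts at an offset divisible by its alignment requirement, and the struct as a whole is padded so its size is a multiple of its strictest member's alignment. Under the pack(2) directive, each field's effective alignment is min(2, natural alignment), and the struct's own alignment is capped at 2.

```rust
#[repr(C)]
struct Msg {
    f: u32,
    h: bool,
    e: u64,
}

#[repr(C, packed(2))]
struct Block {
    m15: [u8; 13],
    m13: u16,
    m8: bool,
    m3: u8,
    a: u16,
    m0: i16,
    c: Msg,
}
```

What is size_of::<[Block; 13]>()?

Msg: 0..4  f  (4B, 4-aligned); 4..5  h  (1B, 1-aligned); 5..8  -- padding (3B); 8..16  e  (8B, 8-aligned); sizeof = 16, alignof = 8
0..13  m15  (13B, 1-aligned)
13..14  -- padding (1B)
14..16  m13  (2B, 2-aligned)
16..17  m8  (1B, 1-aligned)
17..18  m3  (1B, 1-aligned)
18..20  a  (2B, 2-aligned)
20..22  m0  (2B, 2-aligned)
22..38  c  (16B, 2-aligned)
sizeof = 38, alignof = 2
array of 13: 13 × 38 = 494

494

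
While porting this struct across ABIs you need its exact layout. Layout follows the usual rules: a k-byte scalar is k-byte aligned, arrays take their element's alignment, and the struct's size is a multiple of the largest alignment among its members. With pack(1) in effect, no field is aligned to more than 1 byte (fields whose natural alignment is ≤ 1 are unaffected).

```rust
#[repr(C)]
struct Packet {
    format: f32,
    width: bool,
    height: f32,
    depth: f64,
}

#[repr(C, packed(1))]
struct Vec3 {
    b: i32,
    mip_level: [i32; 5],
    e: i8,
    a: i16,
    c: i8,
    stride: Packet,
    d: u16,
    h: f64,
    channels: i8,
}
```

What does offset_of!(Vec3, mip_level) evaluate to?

4

Packet: 0..4  format  (4B, 4-aligned); 4..5  width  (1B, 1-aligned); 5..8  -- padding (3B); 8..12  height  (4B, 4-aligned); 12..16  -- padding (4B); 16..24  depth  (8B, 8-aligned); sizeof = 24, alignof = 8
0..4  b  (4B, 1-aligned)
4..24  mip_level  (20B, 1-aligned)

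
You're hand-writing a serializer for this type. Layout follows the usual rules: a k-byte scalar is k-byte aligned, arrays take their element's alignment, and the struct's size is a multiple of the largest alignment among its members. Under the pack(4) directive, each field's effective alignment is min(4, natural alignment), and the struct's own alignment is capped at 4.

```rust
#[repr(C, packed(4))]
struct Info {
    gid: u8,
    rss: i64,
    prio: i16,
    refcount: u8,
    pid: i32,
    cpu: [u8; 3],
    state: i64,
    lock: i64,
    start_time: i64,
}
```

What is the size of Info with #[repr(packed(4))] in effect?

48

0..1  gid  (1B, 1-aligned)
1..4  -- padding (3B)
4..12  rss  (8B, 4-aligned)
12..14  prio  (2B, 2-aligned)
14..15  refcount  (1B, 1-aligned)
15..16  -- padding (1B)
16..20  pid  (4B, 4-aligned)
20..23  cpu  (3B, 1-aligned)
23..24  -- padding (1B)
24..32  state  (8B, 4-aligned)
32..40  lock  (8B, 4-aligned)
40..48  start_time  (8B, 4-aligned)
sizeof = 48, alignof = 4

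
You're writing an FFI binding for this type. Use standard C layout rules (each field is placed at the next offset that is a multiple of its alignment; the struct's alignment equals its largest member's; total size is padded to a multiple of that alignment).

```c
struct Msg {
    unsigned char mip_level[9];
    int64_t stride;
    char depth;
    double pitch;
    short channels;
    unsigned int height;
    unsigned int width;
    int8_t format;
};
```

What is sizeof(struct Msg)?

@0: mip_level [9B, align 1] → 9
+7 pad (align 8)
@16: stride [8B, align 8] → 24
@24: depth [1B, align 1] → 25
+7 pad (align 8)
@32: pitch [8B, align 8] → 40
@40: channels [2B, align 2] → 42
+2 pad (align 4)
@44: height [4B, align 4] → 48
@48: width [4B, align 4] → 52
@52: format [1B, align 1] → 53
+3 tail pad (align 8)
size 56, align 8

56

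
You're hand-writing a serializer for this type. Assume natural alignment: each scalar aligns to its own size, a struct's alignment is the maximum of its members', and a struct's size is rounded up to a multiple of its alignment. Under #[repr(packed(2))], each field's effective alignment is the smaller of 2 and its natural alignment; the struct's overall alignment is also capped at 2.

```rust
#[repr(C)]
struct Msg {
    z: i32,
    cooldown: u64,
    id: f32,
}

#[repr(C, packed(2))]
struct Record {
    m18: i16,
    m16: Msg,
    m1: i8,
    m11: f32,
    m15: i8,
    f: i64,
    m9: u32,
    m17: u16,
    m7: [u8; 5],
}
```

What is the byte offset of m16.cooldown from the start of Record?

10

Msg: @0: z [4B, align 4] → 4; +4 pad (align 8); @8: cooldown [8B, align 8] → 16; @16: id [4B, align 4] → 20; +4 tail pad (align 8); size 24, align 8
@0: m18 [2B, align 2] → 2
@2: m16 [24B, align 2] → 26
within Msg: cooldown at 8
2 + 8 = 10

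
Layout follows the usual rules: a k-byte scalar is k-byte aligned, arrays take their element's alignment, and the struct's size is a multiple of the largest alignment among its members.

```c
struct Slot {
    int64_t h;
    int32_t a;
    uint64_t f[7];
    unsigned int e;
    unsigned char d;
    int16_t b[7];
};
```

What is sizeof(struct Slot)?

h at 0 (size 8, align 8) → ends 8
a at 8 (size 4, align 4) → ends 12
pad 4 to align 8 for f
f at 16 (size 56, align 8) → ends 72
e at 72 (size 4, align 4) → ends 76
d at 76 (size 1, align 1) → ends 77
pad 1 to align 2 for b
b at 78 (size 14, align 2) → ends 92
tail pad 4 to reach multiple of 8
total 96 bytes, alignment 8

96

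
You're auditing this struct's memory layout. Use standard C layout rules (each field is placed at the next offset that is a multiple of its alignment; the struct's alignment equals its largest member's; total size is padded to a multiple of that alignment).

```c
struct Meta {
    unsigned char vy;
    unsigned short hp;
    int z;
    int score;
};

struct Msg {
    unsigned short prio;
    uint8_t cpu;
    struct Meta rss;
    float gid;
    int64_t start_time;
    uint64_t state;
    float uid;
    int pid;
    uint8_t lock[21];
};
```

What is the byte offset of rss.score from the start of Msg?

12

Meta: vy at 0 (size 1, align 1) → ends 1; pad 1 to align 2 for hp; hp at 2 (size 2, align 2) → ends 4; z at 4 (size 4, align 4) → ends 8; score at 8 (size 4, align 4) → ends 12; total 12 bytes, alignment 4
prio at 0 (size 2, align 2) → ends 2
cpu at 2 (size 1, align 1) → ends 3
pad 1 to align 4 for rss
rss at 4 (size 12, align 4) → ends 16
within Meta: score at 8
4 + 8 = 12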